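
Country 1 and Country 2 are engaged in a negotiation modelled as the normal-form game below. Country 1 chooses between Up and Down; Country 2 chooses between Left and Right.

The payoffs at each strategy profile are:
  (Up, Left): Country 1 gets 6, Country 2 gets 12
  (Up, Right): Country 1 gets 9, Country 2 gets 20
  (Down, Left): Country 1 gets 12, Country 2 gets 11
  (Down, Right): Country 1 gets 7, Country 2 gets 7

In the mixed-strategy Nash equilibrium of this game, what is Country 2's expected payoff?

34/3

First find p, the probability Country 1 plays Up, from Country 2's indifference between Left and Right: 12p + 11(1−p) = 20p + 7(1−p), giving p = 1/3.
Since Country 2 is indifferent in equilibrium, Country 2's expected payoff equals the payoff from either column against (1/3, 2/3). Using Left: 12(1/3) + 11(2/3) = 34/3.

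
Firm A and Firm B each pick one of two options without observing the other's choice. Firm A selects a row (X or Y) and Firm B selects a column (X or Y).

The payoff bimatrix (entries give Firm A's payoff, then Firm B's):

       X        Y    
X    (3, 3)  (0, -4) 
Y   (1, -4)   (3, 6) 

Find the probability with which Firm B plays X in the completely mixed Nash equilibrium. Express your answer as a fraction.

3/5

Let y be the probability that Firm B plays X. In a completely mixed equilibrium, Firm A must be indifferent between X and Y.
Firm A's expected payoff from X is 3y; from Y it is y + 3(1−y).
Setting these equal: 3y = −2y + 3, so y = 3/5.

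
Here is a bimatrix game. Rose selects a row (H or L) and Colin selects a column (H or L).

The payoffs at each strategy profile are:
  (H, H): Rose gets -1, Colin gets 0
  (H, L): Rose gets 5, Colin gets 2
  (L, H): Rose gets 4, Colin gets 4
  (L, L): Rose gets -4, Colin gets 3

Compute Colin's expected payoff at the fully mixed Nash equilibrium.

First find x, the probability Rose plays H, from Colin's indifference between H and L: 4(1−x) = 2x + 3(1−x), giving x = 1/3.
Since Colin is indifferent in equilibrium, Colin's expected payoff equals the payoff from either column against (1/3, 2/3). Using H: 4(2/3) = 8/3.

8/3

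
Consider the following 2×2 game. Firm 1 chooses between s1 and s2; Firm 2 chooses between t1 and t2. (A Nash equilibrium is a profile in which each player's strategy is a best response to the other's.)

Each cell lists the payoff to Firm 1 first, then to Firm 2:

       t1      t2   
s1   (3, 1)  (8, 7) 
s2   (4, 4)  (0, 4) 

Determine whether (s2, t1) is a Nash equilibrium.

Yes

At (s2, t1), Firm 1 earns 4; switching to s1 would give 3, so Firm 1 has no profitable deviation.
Firm 2 earns 4; switching to t2 would give 4, so Firm 2 has no profitable deviation.
Neither player can gain by a unilateral deviation, so this profile is a Nash equilibrium.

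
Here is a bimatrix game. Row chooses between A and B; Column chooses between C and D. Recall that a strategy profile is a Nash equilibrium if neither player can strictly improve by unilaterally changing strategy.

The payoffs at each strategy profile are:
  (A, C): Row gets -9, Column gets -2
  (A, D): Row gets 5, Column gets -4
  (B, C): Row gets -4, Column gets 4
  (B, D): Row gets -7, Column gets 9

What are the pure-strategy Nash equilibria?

none

(A, C): Row prefers B (-4 > -9) — not an equilibrium.
(A, D): Column prefers C (-2 > -4) — not an equilibrium.
(B, C): Column prefers D (9 > 4) — not an equilibrium.
(B, D): Row prefers A (5 > -7) — not an equilibrium.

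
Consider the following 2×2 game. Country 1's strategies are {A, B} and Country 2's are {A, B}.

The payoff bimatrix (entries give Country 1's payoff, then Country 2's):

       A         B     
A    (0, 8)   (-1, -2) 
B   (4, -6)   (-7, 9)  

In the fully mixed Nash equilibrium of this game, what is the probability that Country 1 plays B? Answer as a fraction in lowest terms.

Let x be the probability that Country 1 plays A. In a completely mixed equilibrium, Country 2 must be indifferent between A and B.
Country 2's expected payoff from A is 8x − 6(1−x); from B it is −2x + 9(1−x).
Setting these equal: 14x − 6 = −11x + 9, so x = 3/5.
Therefore Country 1 plays B with probability 1 − 3/5 = 2/5.

2/5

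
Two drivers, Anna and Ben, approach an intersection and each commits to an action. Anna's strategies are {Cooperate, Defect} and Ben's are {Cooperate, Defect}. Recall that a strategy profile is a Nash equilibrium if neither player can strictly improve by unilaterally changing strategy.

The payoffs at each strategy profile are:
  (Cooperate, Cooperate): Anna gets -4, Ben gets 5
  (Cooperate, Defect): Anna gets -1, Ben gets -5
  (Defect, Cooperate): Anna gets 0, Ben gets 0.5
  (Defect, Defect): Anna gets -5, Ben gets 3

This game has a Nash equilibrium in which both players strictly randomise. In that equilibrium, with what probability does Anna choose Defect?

4/5

Let p be the probability that Anna plays Cooperate. In a completely mixed equilibrium, Ben must be indifferent between Cooperate and Defect.
Ben's expected payoff from Cooperate is 5p + 0.5(1−p); from Defect it is −5p + 3(1−p).
Setting these equal: 4.5p + 0.5 = −8p + 3, so p = 1/5.
Therefore Anna plays Defect with probability 1 − 1/5 = 4/5.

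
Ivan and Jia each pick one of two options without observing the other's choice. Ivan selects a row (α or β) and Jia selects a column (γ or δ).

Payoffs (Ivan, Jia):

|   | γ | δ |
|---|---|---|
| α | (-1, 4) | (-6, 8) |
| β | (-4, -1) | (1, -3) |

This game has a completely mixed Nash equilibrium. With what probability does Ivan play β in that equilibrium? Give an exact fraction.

Let p be the probability that Ivan plays α. In a completely mixed equilibrium, Jia must be indifferent between γ and δ.
Jia's expected payoff from γ is 4p − (1−p); from δ it is 8p − 3(1−p).
Setting these equal: 5p − 1 = 11p − 3, so p = 1/3.
Therefore Ivan plays β with probability 1 − 1/3 = 2/3.

2/3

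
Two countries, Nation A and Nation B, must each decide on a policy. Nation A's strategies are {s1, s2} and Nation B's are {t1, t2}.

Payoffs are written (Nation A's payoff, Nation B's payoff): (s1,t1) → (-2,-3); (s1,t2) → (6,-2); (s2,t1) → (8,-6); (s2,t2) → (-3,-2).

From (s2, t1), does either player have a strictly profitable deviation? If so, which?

Nation B

Nation A at (s2, t1) earns 8; deviating to s1 yields -2 — not better.
Nation B earns -6; deviating to t2 yields -2 — a strict improvement.
Only Nation B has a strictly profitable deviation.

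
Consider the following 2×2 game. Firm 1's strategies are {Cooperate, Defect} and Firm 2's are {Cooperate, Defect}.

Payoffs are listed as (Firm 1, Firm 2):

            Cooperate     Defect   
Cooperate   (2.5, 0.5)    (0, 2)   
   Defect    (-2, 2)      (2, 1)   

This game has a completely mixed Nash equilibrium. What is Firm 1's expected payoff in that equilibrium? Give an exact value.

10/13

First find q, the probability Firm 2 plays Cooperate, from Firm 1's indifference between Cooperate and Defect: 2.5q = −2q + 2(1−q), giving q = 4/13.
Since Firm 1 is indifferent in equilibrium, Firm 1's expected payoff equals the payoff from either row against (4/13, 9/13). Using Cooperate: 2.5(4/13) = 10/13.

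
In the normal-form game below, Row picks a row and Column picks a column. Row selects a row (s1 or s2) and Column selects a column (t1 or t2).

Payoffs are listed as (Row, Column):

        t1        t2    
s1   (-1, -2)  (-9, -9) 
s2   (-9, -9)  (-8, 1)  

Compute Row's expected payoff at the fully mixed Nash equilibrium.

First find q, the probability Column plays t1, from Row's indifference between s1 and s2: −q − 9(1−q) = −9q − 8(1−q), giving q = 1/9.
Since Row is indifferent in equilibrium, Row's expected payoff equals the payoff from either row against (1/9, 8/9). Using s1: −(1/9) − 9(8/9) = -73/9.

-73/9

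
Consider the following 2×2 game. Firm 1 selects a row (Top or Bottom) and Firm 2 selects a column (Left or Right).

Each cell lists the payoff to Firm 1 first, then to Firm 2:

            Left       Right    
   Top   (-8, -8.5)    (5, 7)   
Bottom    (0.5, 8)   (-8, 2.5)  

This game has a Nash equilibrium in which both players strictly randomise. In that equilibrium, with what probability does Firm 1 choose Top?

Let r be the probability that Firm 1 plays Top. In a completely mixed equilibrium, Firm 2 must be indifferent between Left and Right.
Firm 2's expected payoff from Left is −8.5r + 8(1−r); from Right it is 7r + 2.5(1−r).
Setting these equal: −16.5r + 8 = 4.5r + 2.5, so r = 11/42.

11/42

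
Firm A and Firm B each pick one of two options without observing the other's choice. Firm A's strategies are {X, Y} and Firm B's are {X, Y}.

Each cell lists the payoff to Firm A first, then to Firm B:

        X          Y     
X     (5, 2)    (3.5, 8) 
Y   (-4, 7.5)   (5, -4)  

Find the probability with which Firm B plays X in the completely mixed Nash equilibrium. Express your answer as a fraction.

1/7

Let q be the probability that Firm B plays X. In a completely mixed equilibrium, Firm A must be indifferent between X and Y.
Firm A's expected payoff from X is 5q + 3.5(1−q); from Y it is −4q + 5(1−q).
Setting these equal: 1.5q + 3.5 = −9q + 5, so q = 1/7.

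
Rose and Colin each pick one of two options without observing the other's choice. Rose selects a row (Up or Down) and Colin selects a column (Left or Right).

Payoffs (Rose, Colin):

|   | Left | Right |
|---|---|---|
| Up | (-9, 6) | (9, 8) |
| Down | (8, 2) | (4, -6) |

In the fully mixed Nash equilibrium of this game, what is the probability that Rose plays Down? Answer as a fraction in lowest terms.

Let x be the probability that Rose plays Up. In a completely mixed equilibrium, Colin must be indifferent between Left and Right.
Colin's expected payoff from Left is 6x + 2(1−x); from Right it is 8x − 6(1−x).
Setting these equal: 4x + 2 = 14x − 6, so x = 4/5.
Therefore Rose plays Down with probability 1 − 4/5 = 1/5.

1/5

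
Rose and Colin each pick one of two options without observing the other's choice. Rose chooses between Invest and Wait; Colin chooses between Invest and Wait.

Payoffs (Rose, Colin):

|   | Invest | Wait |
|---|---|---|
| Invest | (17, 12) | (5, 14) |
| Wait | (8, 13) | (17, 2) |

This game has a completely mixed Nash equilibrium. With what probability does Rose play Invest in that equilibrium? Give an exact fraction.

Let x be the probability that Rose plays Invest. In a completely mixed equilibrium, Colin must be indifferent between Invest and Wait.
Colin's expected payoff from Invest is 12x + 13(1−x); from Wait it is 14x + 2(1−x).
Setting these equal: −x + 13 = 12x + 2, so x = 11/13.

11/13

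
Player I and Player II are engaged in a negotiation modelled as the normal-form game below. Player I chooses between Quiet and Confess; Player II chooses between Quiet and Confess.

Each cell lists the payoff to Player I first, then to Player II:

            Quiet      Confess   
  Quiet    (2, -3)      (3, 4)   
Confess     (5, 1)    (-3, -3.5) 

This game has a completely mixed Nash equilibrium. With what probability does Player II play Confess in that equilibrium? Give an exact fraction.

Let q be the probability that Player II plays Quiet. In a completely mixed equilibrium, Player I must be indifferent between Quiet and Confess.
Player I's expected payoff from Quiet is 2q + 3(1−q); from Confess it is 5q − 3(1−q).
Setting these equal: −q + 3 = 8q − 3, so q = 2/3.
Therefore Player II plays Confess with probability 1 − 2/3 = 1/3.

1/3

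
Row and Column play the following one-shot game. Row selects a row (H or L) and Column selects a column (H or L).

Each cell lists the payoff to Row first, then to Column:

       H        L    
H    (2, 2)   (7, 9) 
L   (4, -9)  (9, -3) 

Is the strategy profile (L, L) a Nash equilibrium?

At (L, L), Row earns 9; switching to H would give 7, so Row has no profitable deviation.
Column earns -3; switching to H would give -9, so Column has no profitable deviation.
Neither player can gain by a unilateral deviation, so this profile is a Nash equilibrium.

Yes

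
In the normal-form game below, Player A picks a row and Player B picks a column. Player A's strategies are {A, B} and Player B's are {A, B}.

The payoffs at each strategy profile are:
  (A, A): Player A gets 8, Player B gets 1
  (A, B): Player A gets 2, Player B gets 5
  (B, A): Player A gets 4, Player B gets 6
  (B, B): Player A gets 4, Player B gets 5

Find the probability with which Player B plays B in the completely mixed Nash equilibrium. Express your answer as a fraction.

2/3

Let q be the probability that Player B plays A. In a completely mixed equilibrium, Player A must be indifferent between A and B.
Player A's expected payoff from A is 8q + 2(1−q); from B it is 4q + 4(1−q).
Setting these equal: 6q + 2 = 4, so q = 1/3.
Therefore Player B plays B with probability 1 − 1/3 = 2/3.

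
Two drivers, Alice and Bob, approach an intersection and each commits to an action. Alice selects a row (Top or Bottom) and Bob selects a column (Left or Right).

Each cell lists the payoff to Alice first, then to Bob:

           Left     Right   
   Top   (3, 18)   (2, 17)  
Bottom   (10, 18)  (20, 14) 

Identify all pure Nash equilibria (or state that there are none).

(Bottom, Left)

(Top, Left): Alice prefers Bottom (10 > 3) — not an equilibrium.
(Top, Right): Alice prefers Bottom (20 > 2); Bob prefers Left (18 > 17) — not an equilibrium.
(Bottom, Left): Alice gets 10 ≥ 3 from Top, and Bob gets 18 ≥ 14 from Right — Nash equilibrium.
(Bottom, Right): Bob prefers Left (18 > 14) — not an equilibrium.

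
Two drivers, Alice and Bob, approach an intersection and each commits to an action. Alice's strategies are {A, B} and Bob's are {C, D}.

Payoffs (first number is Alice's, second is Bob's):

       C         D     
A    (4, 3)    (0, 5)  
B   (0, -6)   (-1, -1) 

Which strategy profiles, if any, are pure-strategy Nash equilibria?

(A, D)

(A, C): Bob prefers D (5 > 3) — not an equilibrium.
(A, D): Alice gets 0 ≥ -1 from B, and Bob gets 5 ≥ 3 from C — Nash equilibrium.
(B, C): Alice prefers A (4 > 0); Bob prefers D (-1 > -6) — not an equilibrium.
(B, D): Alice prefers A (0 > -1) — not an equilibrium.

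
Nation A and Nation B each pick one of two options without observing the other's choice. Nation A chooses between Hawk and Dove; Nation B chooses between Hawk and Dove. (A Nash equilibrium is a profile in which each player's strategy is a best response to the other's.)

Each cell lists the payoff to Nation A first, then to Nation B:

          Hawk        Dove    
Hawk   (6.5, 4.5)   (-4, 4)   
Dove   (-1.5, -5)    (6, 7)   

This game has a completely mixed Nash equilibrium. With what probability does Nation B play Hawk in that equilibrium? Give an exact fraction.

Let q be the probability that Nation B plays Hawk. In a completely mixed equilibrium, Nation A must be indifferent between Hawk and Dove.
Nation A's expected payoff from Hawk is 6.5q − 4(1−q); from Dove it is −1.5q + 6(1−q).
Setting these equal: 10.5q − 4 = −7.5q + 6, so q = 5/9.

5/9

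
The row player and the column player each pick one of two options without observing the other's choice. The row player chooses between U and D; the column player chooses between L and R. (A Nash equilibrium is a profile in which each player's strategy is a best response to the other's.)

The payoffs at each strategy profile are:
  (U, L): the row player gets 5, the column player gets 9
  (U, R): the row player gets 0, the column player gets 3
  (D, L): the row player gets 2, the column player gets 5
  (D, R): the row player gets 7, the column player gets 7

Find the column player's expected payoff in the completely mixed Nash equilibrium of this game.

First find p, the probability the row player plays U, from the column player's indifference between L and R: 9p + 5(1−p) = 3p + 7(1−p), giving p = 1/4.
Since the column player is indifferent in equilibrium, the column player's expected payoff equals the payoff from either column against (1/4, 3/4). Using L: 9(1/4) + 5(3/4) = 6.

6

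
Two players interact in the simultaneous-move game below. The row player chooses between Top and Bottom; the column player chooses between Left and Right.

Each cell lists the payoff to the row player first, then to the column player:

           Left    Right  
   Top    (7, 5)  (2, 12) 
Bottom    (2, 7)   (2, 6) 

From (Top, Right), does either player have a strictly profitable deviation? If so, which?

The row player at (Top, Right) earns 2; deviating to Bottom yields 2 — not better.
The column player earns 12; deviating to Left yields 5 — not better.
Neither player can strictly improve; the profile is a Nash equilibrium.

Neither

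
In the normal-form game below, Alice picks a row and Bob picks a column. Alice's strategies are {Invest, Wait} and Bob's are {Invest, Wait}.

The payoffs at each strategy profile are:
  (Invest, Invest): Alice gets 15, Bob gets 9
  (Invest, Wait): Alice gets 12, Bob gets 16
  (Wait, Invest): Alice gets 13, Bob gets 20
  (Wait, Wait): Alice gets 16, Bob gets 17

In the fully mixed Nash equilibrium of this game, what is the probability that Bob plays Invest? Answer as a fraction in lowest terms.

Let y be the probability that Bob plays Invest. In a completely mixed equilibrium, Alice must be indifferent between Invest and Wait.
Alice's expected payoff from Invest is 15y + 12(1−y); from Wait it is 13y + 16(1−y).
Setting these equal: 3y + 12 = −3y + 16, so y = 2/3.

2/3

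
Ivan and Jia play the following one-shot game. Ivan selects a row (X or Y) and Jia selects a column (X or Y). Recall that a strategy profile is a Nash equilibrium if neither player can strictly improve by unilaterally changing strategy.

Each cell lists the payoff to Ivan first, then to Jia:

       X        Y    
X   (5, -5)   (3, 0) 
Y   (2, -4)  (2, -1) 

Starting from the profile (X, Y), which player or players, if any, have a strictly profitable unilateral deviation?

Ivan at (X, Y) earns 3; deviating to Y yields 2 — not better.
Jia earns 0; deviating to X yields -5 — not better.
Neither player can strictly improve; the profile is a Nash equilibrium.

Neither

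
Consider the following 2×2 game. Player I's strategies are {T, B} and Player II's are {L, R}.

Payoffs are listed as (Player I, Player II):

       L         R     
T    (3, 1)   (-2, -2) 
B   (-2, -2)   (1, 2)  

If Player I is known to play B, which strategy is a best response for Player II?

R

Against B, Player II earns -2 from L and 2 from R.
So R is the best response.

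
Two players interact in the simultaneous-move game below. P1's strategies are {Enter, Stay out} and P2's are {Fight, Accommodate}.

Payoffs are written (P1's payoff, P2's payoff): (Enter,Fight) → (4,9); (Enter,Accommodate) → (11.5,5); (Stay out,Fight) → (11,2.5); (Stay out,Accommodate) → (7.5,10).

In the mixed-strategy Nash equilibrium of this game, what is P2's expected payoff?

First find p, the probability P1 plays Enter, from P2's indifference between Fight and Accommodate: 9p + 2.5(1−p) = 5p + 10(1−p), giving p = 15/23.
Since P2 is indifferent in equilibrium, P2's expected payoff equals the payoff from either column against (15/23, 8/23). Using Fight: 9(15/23) + 2.5(8/23) = 155/23.

155/23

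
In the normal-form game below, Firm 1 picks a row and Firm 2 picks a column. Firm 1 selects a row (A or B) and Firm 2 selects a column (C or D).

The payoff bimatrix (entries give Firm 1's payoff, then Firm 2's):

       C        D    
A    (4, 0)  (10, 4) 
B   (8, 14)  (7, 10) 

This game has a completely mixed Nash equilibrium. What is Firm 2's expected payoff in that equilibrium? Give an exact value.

7

First find p, the probability Firm 1 plays A, from Firm 2's indifference between C and D: 14(1−p) = 4p + 10(1−p), giving p = 1/2.
Since Firm 2 is indifferent in equilibrium, Firm 2's expected payoff equals the payoff from either column against (1/2, 1/2). Using C: 14(1/2) = 7.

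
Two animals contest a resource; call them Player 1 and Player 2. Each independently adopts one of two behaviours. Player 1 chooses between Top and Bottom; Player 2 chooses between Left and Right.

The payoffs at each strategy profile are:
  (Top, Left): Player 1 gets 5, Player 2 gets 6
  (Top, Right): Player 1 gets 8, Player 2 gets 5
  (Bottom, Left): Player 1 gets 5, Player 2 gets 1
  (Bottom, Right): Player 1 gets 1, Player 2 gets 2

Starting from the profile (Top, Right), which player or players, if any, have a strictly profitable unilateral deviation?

Player 2

Player 1 at (Top, Right) earns 8; deviating to Bottom yields 1 — not better.
Player 2 earns 5; deviating to Left yields 6 — a strict improvement.
Only Player 2 has a strictly profitable deviation.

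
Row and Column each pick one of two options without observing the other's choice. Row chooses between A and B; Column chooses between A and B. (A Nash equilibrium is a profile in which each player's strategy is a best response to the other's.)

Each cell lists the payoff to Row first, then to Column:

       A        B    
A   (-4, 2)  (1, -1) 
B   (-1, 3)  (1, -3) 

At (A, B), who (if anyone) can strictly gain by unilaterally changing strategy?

Row at (A, B) earns 1; deviating to B yields 1 — not better.
Column earns -1; deviating to A yields 2 — a strict improvement.
Only Column has a strictly profitable deviation.

Column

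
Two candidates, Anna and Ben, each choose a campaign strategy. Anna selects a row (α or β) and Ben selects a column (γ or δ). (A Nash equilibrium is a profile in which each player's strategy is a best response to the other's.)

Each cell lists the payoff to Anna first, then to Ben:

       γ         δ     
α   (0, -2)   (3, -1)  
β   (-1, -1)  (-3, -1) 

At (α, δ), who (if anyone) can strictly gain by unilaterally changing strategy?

Anna at (α, δ) earns 3; deviating to β yields -3 — not better.
Ben earns -1; deviating to γ yields -2 — not better.
Neither player can strictly improve; the profile is a Nash equilibrium.

Neither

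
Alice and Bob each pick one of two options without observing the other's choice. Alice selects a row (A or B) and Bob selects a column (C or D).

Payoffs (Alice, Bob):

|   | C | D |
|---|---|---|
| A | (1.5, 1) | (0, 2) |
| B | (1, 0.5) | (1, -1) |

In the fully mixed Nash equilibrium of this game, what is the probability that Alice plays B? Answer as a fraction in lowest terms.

Let p be the probability that Alice plays A. In a completely mixed equilibrium, Bob must be indifferent between C and D.
Bob's expected payoff from C is p + 0.5(1−p); from D it is 2p − (1−p).
Setting these equal: 0.5p + 0.5 = 3p − 1, so p = 3/5.
Therefore Alice plays B with probability 1 − 3/5 = 2/5.

2/5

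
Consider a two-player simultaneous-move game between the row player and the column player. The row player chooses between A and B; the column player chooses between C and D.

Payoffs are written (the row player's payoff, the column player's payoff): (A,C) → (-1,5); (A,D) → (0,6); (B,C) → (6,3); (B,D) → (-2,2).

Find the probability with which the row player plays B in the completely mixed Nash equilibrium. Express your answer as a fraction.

Let x be the probability that the row player plays A. In a completely mixed equilibrium, the column player must be indifferent between C and D.
The column player's expected payoff from C is 5x + 3(1−x); from D it is 6x + 2(1−x).
Setting these equal: 2x + 3 = 4x + 2, so x = 1/2.
Therefore the row player plays B with probability 1 − 1/2 = 1/2.

1/2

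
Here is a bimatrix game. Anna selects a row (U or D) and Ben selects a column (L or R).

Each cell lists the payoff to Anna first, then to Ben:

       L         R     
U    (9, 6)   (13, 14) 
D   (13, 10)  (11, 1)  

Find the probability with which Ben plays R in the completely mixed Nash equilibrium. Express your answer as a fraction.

2/3

Let y be the probability that Ben plays L. In a completely mixed equilibrium, Anna must be indifferent between U and D.
Anna's expected payoff from U is 9y + 13(1−y); from D it is 13y + 11(1−y).
Setting these equal: −4y + 13 = 2y + 11, so y = 1/3.
Therefore Ben plays R with probability 1 − 1/3 = 2/3.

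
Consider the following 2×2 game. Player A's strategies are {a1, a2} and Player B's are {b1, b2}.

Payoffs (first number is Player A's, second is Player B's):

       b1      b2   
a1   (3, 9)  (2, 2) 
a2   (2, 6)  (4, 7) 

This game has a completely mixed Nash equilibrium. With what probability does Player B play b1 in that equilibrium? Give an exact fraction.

Let y be the probability that Player B plays b1. In a completely mixed equilibrium, Player A must be indifferent between a1 and a2.
Player A's expected payoff from a1 is 3y + 2(1−y); from a2 it is 2y + 4(1−y).
Setting these equal: y + 2 = −2y + 4, so y = 2/3.

2/3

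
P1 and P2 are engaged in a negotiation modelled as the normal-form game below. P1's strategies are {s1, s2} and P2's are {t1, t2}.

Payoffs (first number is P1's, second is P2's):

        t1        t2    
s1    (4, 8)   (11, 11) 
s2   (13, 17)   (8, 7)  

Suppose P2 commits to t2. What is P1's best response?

s1

Against t2, P1 earns 11 from s1 and 8 from s2.
So s1 is the best response.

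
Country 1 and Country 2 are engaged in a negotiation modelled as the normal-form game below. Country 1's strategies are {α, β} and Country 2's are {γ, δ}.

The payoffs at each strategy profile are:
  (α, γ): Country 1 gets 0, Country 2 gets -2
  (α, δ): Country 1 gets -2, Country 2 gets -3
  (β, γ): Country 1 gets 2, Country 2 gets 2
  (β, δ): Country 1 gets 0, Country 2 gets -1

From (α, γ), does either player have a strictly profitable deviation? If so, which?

Country 1 at (α, γ) earns 0; deviating to β yields 2 — a strict improvement.
Country 2 earns -2; deviating to δ yields -3 — not better.
Only Country 1 has a strictly profitable deviation.

Country 1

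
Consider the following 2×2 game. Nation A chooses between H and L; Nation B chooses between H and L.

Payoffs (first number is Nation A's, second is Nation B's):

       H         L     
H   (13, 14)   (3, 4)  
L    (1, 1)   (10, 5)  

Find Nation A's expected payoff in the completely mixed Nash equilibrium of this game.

First find q, the probability Nation B plays H, from Nation A's indifference between H and L: 13q + 3(1−q) = q + 10(1−q), giving q = 7/19.
Since Nation A is indifferent in equilibrium, Nation A's expected payoff equals the payoff from either row against (7/19, 12/19). Using H: 13(7/19) + 3(12/19) = 127/19.

127/19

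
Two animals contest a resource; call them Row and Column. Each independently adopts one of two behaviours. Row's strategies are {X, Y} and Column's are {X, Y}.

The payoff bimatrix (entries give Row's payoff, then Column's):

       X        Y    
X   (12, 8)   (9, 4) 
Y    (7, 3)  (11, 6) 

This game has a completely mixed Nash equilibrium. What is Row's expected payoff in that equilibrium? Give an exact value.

First find y, the probability Column plays X, from Row's indifference between X and Y: 12y + 9(1−y) = 7y + 11(1−y), giving y = 2/7.
Since Row is indifferent in equilibrium, Row's expected payoff equals the payoff from either row against (2/7, 5/7). Using X: 12(2/7) + 9(5/7) = 69/7.

69/7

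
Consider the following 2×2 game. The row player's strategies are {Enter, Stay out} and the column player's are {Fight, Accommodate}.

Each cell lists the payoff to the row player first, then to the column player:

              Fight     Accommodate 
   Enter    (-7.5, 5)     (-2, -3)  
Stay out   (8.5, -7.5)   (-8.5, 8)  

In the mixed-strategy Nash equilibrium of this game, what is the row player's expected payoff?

First find q, the probability the column player plays Fight, from the row player's indifference between Enter and Stay out: −7.5q − 2(1−q) = 8.5q − 8.5(1−q), giving q = 13/45.
Since the row player is indifferent in equilibrium, the row player's expected payoff equals the payoff from either row against (13/45, 32/45). Using Enter: −7.5(13/45) − 2(32/45) = -323/90.

-323/90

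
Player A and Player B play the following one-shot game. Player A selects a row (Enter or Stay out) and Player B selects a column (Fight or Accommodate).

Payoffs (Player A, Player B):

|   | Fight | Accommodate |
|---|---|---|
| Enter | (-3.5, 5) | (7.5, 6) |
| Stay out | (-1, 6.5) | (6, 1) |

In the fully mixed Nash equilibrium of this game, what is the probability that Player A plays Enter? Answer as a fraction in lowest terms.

11/13

Let p be the probability that Player A plays Enter. In a completely mixed equilibrium, Player B must be indifferent between Fight and Accommodate.
Player B's expected payoff from Fight is 5p + 6.5(1−p); from Accommodate it is 6p + (1−p).
Setting these equal: −1.5p + 6.5 = 5p + 1, so p = 11/13.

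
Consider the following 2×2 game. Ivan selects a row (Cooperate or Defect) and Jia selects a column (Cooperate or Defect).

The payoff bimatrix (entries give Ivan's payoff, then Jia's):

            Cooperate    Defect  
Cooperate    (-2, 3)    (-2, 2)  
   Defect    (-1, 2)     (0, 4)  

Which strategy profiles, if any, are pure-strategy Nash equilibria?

(Defect, Defect)

(Cooperate, Cooperate): Ivan prefers Defect (-1 > -2) — not an equilibrium.
(Cooperate, Defect): Ivan prefers Defect (0 > -2); Jia prefers Cooperate (3 > 2) — not an equilibrium.
(Defect, Cooperate): Jia prefers Defect (4 > 2) — not an equilibrium.
(Defect, Defect): Ivan gets 0 ≥ -2 from Cooperate, and Jia gets 4 ≥ 2 from Cooperate — Nash equilibrium.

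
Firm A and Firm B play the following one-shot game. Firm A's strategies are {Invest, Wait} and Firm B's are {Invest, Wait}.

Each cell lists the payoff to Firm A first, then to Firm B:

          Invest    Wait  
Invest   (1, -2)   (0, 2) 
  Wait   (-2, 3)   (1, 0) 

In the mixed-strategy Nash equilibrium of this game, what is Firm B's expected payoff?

6/7

First find x, the probability Firm A plays Invest, from Firm B's indifference between Invest and Wait: −2x + 3(1−x) = 2x, giving x = 3/7.
Since Firm B is indifferent in equilibrium, Firm B's expected payoff equals the payoff from either column against (3/7, 4/7). Using Invest: −2(3/7) + 3(4/7) = 6/7.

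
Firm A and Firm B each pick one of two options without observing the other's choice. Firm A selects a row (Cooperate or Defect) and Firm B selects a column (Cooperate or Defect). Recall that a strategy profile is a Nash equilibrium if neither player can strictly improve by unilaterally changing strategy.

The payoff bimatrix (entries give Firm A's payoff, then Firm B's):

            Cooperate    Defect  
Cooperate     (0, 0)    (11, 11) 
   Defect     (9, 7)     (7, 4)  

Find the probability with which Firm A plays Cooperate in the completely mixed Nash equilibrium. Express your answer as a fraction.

3/14

Let p be the probability that Firm A plays Cooperate. In a completely mixed equilibrium, Firm B must be indifferent between Cooperate and Defect.
Firm B's expected payoff from Cooperate is 7(1−p); from Defect it is 11p + 4(1−p).
Setting these equal: −7p + 7 = 7p + 4, so p = 3/14.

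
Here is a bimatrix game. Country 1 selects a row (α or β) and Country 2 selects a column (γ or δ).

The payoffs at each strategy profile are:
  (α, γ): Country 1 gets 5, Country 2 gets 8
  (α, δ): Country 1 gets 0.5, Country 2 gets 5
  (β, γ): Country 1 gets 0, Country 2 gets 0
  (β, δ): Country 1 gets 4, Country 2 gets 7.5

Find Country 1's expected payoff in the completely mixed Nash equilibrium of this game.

First find y, the probability Country 2 plays γ, from Country 1's indifference between α and β: 5y + 0.5(1−y) = 4(1−y), giving y = 7/17.
Since Country 1 is indifferent in equilibrium, Country 1's expected payoff equals the payoff from either row against (7/17, 10/17). Using α: 5(7/17) + 0.5(10/17) = 40/17.

40/17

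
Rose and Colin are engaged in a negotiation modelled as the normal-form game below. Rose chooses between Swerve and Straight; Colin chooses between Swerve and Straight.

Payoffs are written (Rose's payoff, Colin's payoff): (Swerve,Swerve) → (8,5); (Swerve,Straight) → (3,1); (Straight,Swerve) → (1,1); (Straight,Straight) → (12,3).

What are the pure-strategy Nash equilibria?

(Swerve, Swerve): Rose gets 8 ≥ 1 from Straight, and Colin gets 5 ≥ 1 from Straight — Nash equilibrium.
(Swerve, Straight): Rose prefers Straight (12 > 3); Colin prefers Swerve (5 > 1) — not an equilibrium.
(Straight, Swerve): Rose prefers Swerve (8 > 1); Colin prefers Straight (3 > 1) — not an equilibrium.
(Straight, Straight): Rose gets 12 ≥ 3 from Swerve, and Colin gets 3 ≥ 1 from Swerve — Nash equilibrium.

(Swerve, Swerve) and (Straight, Straight)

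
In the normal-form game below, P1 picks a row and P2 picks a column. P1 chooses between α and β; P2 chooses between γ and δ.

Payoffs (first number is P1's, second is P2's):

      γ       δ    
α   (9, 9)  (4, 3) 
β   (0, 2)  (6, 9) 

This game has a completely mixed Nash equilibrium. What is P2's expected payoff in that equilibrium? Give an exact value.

75/13

First find p, the probability P1 plays α, from P2's indifference between γ and δ: 9p + 2(1−p) = 3p + 9(1−p), giving p = 7/13.
Since P2 is indifferent in equilibrium, P2's expected payoff equals the payoff from either column against (7/13, 6/13). Using γ: 9(7/13) + 2(6/13) = 75/13.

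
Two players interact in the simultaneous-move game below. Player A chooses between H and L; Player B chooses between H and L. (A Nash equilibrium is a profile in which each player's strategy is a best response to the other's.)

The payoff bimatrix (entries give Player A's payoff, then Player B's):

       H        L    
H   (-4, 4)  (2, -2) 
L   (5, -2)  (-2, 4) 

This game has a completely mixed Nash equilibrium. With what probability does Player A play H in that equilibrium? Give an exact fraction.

Let x be the probability that Player A plays H. In a completely mixed equilibrium, Player B must be indifferent between H and L.
Player B's expected payoff from H is 4x − 2(1−x); from L it is −2x + 4(1−x).
Setting these equal: 6x − 2 = −6x + 4, so x = 1/2.

1/2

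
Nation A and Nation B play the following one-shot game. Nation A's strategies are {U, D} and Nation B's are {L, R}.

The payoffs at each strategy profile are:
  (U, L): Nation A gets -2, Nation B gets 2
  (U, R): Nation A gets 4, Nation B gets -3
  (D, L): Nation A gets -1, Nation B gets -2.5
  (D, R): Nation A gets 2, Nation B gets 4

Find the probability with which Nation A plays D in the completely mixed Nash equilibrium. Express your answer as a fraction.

Let x be the probability that Nation A plays U. In a completely mixed equilibrium, Nation B must be indifferent between L and R.
Nation B's expected payoff from L is 2x − 2.5(1−x); from R it is −3x + 4(1−x).
Setting these equal: 4.5x − 2.5 = −7x + 4, so x = 13/23.
Therefore Nation A plays D with probability 1 − 13/23 = 10/23.

10/23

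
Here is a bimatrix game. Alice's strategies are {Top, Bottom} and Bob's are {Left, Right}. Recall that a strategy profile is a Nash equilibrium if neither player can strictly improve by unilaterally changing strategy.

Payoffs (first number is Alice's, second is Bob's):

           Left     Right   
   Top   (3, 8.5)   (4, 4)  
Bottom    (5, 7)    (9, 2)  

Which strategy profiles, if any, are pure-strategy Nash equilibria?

(Bottom, Left)

(Top, Left): Alice prefers Bottom (5 > 3) — not an equilibrium.
(Top, Right): Alice prefers Bottom (9 > 4); Bob prefers Left (8.5 > 4) — not an equilibrium.
(Bottom, Left): Alice gets 5 ≥ 3 from Top, and Bob gets 7 ≥ 2 from Right — Nash equilibrium.
(Bottom, Right): Bob prefers Left (7 > 2) — not an equilibrium.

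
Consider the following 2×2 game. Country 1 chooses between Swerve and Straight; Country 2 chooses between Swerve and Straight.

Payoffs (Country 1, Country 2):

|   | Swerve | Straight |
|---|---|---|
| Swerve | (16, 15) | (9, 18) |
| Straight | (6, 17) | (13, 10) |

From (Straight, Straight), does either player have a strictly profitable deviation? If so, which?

Country 1 at (Straight, Straight) earns 13; deviating to Swerve yields 9 — not better.
Country 2 earns 10; deviating to Swerve yields 17 — a strict improvement.
Only Country 2 has a strictly profitable deviation.

Country 2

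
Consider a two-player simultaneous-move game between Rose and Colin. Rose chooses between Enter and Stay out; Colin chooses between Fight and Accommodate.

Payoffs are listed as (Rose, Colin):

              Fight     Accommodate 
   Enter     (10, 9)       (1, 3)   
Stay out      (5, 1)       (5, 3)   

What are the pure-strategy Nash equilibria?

(Enter, Fight): Rose gets 10 ≥ 5 from Stay out, and Colin gets 9 ≥ 3 from Accommodate — Nash equilibrium.
(Enter, Accommodate): Rose prefers Stay out (5 > 1); Colin prefers Fight (9 > 3) — not an equilibrium.
(Stay out, Fight): Rose prefers Enter (10 > 5); Colin prefers Accommodate (3 > 1) — not an equilibrium.
(Stay out, Accommodate): Rose gets 5 ≥ 1 from Enter, and Colin gets 3 ≥ 1 from Fight — Nash equilibrium.

(Enter, Fight) and (Stay out, Accommodate)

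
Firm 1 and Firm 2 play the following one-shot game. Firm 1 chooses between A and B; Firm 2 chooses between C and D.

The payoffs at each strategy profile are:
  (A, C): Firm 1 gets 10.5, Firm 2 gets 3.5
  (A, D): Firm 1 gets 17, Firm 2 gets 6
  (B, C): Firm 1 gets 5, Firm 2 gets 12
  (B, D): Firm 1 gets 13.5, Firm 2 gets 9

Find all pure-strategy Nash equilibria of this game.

(A, C): Firm 2 prefers D (6 > 3.5) — not an equilibrium.
(A, D): Firm 1 gets 17 ≥ 13.5 from B, and Firm 2 gets 6 ≥ 3.5 from C — Nash equilibrium.
(B, C): Firm 1 prefers A (10.5 > 5) — not an equilibrium.
(B, D): Firm 1 prefers A (17 > 13.5); Firm 2 prefers C (12 > 9) — not an equilibrium.

(A, D)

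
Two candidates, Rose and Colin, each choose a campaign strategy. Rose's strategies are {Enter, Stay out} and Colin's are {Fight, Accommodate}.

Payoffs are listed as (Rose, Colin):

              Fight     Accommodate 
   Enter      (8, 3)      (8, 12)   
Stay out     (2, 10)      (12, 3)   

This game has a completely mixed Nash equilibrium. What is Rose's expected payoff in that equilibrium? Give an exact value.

8

First find q, the probability Colin plays Fight, from Rose's indifference between Enter and Stay out: 8q + 8(1−q) = 2q + 12(1−q), giving q = 2/5.
Since Rose is indifferent in equilibrium, Rose's expected payoff equals the payoff from either row against (2/5, 3/5). Using Enter: 8(2/5) + 8(3/5) = 8.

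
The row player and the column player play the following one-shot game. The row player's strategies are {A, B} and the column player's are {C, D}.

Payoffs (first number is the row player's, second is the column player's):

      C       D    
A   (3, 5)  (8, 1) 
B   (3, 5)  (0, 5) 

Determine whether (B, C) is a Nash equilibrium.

At (B, C), the row player earns 3; switching to A would give 3, so the row player has no profitable deviation.
The column player earns 5; switching to D would give 5, so the column player has no profitable deviation.
Neither player can gain by a unilateral deviation, so this profile is a Nash equilibrium.

Yes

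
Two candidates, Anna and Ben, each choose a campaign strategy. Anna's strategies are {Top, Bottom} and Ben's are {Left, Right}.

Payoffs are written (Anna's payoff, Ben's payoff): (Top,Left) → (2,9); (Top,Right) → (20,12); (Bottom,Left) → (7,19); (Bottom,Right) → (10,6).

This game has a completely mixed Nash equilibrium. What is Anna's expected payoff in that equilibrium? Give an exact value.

First find y, the probability Ben plays Left, from Anna's indifference between Top and Bottom: 2y + 20(1−y) = 7y + 10(1−y), giving y = 2/3.
Since Anna is indifferent in equilibrium, Anna's expected payoff equals the payoff from either row against (2/3, 1/3). Using Top: 2(2/3) + 20(1/3) = 8.

8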